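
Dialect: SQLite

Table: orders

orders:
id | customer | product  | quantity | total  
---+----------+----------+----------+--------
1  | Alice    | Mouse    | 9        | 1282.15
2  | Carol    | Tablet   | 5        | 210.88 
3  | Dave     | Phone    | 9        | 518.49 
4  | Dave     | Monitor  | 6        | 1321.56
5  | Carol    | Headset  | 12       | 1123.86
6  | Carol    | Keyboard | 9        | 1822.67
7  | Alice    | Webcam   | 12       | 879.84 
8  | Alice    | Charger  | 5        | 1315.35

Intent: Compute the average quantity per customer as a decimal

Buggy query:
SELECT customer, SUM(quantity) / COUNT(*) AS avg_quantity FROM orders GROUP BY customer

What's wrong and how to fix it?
Bug: SUM(quantity) and COUNT(*) are both integers; the division truncates the fractional part

Fix: Cast one side to REAL so the division keeps the fractional part

Corrected query:
SELECT customer, SUM(quantity) * 1.0 / COUNT(*) AS avg_quantity FROM orders GROUP BY customer

Result:
customer | avg_quantity
---------+-------------
Alice    | 8.666667    
Carol    | 8.666667    
Dave     | 7.5         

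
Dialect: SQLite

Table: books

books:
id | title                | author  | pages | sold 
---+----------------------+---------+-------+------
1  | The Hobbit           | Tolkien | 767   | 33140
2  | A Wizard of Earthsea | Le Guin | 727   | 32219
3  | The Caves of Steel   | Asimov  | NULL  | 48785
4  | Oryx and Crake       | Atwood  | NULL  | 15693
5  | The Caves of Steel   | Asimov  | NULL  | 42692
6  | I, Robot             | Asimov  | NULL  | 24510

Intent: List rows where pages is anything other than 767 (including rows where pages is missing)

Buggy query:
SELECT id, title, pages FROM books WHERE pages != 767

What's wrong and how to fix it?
Bug: 'pages != 767' is unknown when pages is NULL, so NULL rows are silently excluded

Fix: Add an explicit OR pages IS NULL to include the missing-value rows

Corrected query:
SELECT id, title, pages FROM books WHERE pages != 767 OR pages IS NULL

Result:
id | title                | pages
---+----------------------+------
2  | A Wizard of Earthsea | 727  
3  | The Caves of Steel   | NULL 
4  | Oryx and Crake       | NULL 
5  | The Caves of Steel   | NULL 
6  | I, Robot             | NULL 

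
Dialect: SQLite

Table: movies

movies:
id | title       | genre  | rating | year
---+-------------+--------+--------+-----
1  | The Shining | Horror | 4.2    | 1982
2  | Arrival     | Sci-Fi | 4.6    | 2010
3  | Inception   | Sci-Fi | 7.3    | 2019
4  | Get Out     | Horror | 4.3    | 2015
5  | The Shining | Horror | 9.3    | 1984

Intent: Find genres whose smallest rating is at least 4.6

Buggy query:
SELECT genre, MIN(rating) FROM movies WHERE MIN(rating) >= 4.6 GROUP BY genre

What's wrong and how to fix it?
Bug: MIN() in WHERE is a misuse of aggregate

Fix: Replace WHERE with HAVING after the GROUP BY

Corrected query:
SELECT genre, MIN(rating) FROM movies GROUP BY genre HAVING MIN(rating) >= 4.6

Result:
genre  | MIN(rating)
-------+------------
Sci-Fi | 4.6        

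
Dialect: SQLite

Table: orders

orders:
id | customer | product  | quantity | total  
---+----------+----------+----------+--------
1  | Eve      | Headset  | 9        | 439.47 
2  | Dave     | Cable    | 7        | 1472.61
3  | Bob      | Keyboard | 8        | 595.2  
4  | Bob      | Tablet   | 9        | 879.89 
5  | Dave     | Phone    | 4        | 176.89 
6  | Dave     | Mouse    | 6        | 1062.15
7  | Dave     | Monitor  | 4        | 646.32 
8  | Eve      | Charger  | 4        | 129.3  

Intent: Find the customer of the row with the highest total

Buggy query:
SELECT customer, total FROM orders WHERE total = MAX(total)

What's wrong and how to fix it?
Bug: MAX(total) is an aggregate and cannot be used directly in WHERE

Fix: Wrap MAX in a scalar subquery so WHERE compares against a single value

Corrected query:
SELECT customer, total FROM orders WHERE total = (SELECT MAX(total) FROM orders)

Result:
customer | total  
---------+--------
Dave     | 1472.61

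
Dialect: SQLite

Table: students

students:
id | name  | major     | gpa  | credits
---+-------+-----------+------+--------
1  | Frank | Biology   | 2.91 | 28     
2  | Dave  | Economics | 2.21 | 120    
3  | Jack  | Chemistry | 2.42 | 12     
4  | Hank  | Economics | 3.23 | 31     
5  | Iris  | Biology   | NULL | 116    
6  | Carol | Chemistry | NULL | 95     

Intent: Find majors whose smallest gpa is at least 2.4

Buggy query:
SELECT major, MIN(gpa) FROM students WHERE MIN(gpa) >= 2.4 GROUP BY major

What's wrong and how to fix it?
Bug: MIN() in WHERE is a misuse of aggregate

Fix: Replace WHERE with HAVING after the GROUP BY

Corrected query:
SELECT major, MIN(gpa) FROM students GROUP BY major HAVING MIN(gpa) >= 2.4

Result:
major     | MIN(gpa)
----------+---------
Biology   | 2.91    
Chemistry | 2.42    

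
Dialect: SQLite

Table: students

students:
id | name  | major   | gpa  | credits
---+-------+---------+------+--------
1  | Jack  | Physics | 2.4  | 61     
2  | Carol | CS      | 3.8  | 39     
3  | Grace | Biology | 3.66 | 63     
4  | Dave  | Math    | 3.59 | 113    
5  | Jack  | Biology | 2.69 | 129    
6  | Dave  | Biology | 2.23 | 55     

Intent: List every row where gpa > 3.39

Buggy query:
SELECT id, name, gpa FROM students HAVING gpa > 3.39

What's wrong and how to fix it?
Bug: HAVING filters the output of aggregation, but this query has no GROUP BY and no aggregate functions, so SQLite rejects it (HAVING clause on a non-aggregate query); the condition here is per row

Fix: Use WHERE for row-level filtering

Corrected query:
SELECT id, name, gpa FROM students WHERE gpa > 3.39

Result:
id | name  | gpa 
---+-------+-----
2  | Carol | 3.8 
3  | Grace | 3.66
4  | Dave  | 3.59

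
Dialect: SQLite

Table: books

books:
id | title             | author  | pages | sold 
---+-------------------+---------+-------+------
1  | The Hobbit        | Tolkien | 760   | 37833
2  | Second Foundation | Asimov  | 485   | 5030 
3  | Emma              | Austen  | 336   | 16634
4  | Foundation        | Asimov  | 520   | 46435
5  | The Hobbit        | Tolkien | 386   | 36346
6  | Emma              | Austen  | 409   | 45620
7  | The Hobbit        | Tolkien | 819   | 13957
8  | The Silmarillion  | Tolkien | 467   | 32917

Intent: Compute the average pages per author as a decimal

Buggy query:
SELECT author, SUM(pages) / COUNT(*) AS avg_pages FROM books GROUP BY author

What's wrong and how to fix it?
Bug: SUM(pages) and COUNT(*) are both integers; the division truncates the fractional part

Fix: Multiply by 1.0 (or CAST to REAL) to force floating-point division

Corrected query:
SELECT author, SUM(pages) * 1.0 / COUNT(*) AS avg_pages FROM books GROUP BY author

Result:
author  | avg_pages
--------+----------
Asimov  | 502.5    
Austen  | 372.5    
Tolkien | 608      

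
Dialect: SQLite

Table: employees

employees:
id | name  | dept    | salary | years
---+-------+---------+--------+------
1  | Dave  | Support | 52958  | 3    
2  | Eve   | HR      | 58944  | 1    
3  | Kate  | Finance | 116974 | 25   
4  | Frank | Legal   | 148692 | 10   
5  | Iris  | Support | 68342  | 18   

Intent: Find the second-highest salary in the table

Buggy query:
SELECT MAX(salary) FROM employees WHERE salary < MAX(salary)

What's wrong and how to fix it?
Bug: The inner MAX is an aggregate inside WHERE, which is not allowed

Fix: Put the inner MAX in a scalar subquery

Corrected query:
SELECT MAX(salary) FROM employees WHERE salary < (SELECT MAX(salary) FROM employees)

Result:
MAX(salary)
-----------
116974     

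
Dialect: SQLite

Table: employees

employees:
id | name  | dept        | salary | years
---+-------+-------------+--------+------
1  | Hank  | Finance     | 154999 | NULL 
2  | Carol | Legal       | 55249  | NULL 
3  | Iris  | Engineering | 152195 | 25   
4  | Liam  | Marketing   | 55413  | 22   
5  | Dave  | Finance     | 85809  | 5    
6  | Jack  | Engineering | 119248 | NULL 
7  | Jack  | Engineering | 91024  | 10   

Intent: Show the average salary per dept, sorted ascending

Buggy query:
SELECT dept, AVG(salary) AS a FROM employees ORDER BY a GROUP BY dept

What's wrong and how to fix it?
Bug: ORDER BY appears before GROUP BY; SQL clause order requires GROUP BY first

Fix: Move ORDER BY to the end, after GROUP BY

Corrected query:
SELECT dept, AVG(salary) AS a FROM employees GROUP BY dept ORDER BY a

Result:
dept        | a            
------------+--------------
Legal       | 55249        
Marketing   | 55413        
Finance     | 120404       
Engineering | 120822.333333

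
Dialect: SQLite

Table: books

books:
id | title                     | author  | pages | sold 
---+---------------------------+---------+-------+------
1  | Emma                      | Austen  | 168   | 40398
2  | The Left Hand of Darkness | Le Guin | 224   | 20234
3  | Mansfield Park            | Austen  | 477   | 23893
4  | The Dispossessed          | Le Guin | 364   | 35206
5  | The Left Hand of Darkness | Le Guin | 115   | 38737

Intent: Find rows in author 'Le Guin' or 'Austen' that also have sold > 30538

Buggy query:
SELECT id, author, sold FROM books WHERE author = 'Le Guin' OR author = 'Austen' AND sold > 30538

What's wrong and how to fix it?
Bug: AND binds tighter than OR, so this parses as author = 'Le Guin' OR (author = 'Austen' AND sold > 30538)

Fix: Add parentheses around the OR so the AND applies to both alternatives

Corrected query:
SELECT id, author, sold FROM books WHERE (author = 'Le Guin' OR author = 'Austen') AND sold > 30538

Result:
id | author  | sold 
---+---------+------
1  | Austen  | 40398
4  | Le Guin | 35206
5  | Le Guin | 38737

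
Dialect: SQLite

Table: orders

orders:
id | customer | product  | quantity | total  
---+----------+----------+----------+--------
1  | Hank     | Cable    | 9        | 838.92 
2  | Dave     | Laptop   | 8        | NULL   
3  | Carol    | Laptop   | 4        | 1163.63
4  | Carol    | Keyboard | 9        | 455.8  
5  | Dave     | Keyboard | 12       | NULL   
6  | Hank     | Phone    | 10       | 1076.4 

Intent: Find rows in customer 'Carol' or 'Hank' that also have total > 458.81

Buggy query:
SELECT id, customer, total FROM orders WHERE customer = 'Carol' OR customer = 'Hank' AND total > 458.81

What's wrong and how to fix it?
Bug: AND binds tighter than OR, so this parses as customer = 'Carol' OR (customer = 'Hank' AND total > 458.81)

Fix: Group the OR with parentheses (or use IN), then AND the threshold

Corrected query:
SELECT id, customer, total FROM orders WHERE (customer = 'Carol' OR customer = 'Hank') AND total > 458.81

Result:
id | customer | total  
---+----------+--------
1  | Hank     | 838.92 
3  | Carol    | 1163.63
6  | Hank     | 1076.4 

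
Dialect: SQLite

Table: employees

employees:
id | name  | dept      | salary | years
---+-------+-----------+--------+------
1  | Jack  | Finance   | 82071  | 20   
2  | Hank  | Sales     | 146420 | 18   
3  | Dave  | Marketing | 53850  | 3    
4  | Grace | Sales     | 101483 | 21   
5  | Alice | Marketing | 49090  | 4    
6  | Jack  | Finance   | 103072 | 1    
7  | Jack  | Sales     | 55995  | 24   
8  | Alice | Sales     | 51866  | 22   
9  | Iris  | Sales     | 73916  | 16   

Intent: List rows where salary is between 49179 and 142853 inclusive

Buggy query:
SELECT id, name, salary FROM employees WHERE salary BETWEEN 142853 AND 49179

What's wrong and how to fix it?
Bug: BETWEEN expects the lower bound first; with 142853 AND 49179 the range is empty

Fix: Swap the bounds so the smaller value comes first

Corrected query:
SELECT id, name, salary FROM employees WHERE salary BETWEEN 49179 AND 142853

Result:
id | name  | salary
---+-------+-------
1  | Jack  | 82071 
3  | Dave  | 53850 
4  | Grace | 101483
6  | Jack  | 103072
7  | Jack  | 55995 
8  | Alice | 51866 
9  | Iris  | 73916 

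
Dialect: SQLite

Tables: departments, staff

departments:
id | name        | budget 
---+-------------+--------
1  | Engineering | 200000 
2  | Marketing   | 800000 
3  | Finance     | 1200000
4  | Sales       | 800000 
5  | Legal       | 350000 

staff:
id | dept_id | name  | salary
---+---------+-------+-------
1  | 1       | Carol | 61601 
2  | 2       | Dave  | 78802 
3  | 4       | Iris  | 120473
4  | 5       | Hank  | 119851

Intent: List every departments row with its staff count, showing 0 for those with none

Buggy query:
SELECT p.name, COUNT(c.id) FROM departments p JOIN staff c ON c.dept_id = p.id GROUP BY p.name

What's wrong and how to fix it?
Bug: An inner join excludes parents with zero children

Fix: Use LEFT JOIN so parents without children still appear (COUNT(c.id) gives 0)

Corrected query:
SELECT p.name, COUNT(c.id) FROM departments p LEFT JOIN staff c ON c.dept_id = p.id GROUP BY p.name

Result:
name        | COUNT(c.id)
------------+------------
Engineering | 1          
Finance     | 0          
Legal       | 1          
Marketing   | 1          
Sales       | 1          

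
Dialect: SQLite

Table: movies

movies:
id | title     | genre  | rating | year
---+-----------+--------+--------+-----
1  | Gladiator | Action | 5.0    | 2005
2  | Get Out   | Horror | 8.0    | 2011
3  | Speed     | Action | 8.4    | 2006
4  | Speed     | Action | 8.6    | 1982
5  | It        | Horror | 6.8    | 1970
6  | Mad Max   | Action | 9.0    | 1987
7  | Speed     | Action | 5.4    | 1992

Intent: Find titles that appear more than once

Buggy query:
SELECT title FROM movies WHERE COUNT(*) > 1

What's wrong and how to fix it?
Bug: COUNT(*) is an aggregate and cannot be used in WHERE

Fix: Group first, then use HAVING for the count condition

Corrected query:
SELECT title FROM movies GROUP BY title HAVING COUNT(*) > 1

Result:
title
-----
Speed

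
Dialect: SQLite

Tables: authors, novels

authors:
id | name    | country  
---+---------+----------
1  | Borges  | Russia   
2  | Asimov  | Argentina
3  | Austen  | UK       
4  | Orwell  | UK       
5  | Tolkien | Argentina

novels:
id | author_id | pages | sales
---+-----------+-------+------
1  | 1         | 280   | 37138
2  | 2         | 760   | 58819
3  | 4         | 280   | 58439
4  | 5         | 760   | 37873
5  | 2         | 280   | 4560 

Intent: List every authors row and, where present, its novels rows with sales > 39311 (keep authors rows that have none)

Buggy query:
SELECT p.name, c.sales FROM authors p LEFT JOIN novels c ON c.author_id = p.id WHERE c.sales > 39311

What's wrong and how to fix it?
Bug: Filtering c.sales in WHERE discards the NULL rows produced by LEFT JOIN, turning it into an inner join

Fix: Put 'c.sales > 39311' in the JOIN's ON clause instead of WHERE

Corrected query:
SELECT p.name, c.sales FROM authors p LEFT JOIN novels c ON c.author_id = p.id AND c.sales > 39311

Result:
name    | sales
--------+------
Borges  | NULL 
Asimov  | 58819
Austen  | NULL 
Orwell  | 58439
Tolkien | NULL 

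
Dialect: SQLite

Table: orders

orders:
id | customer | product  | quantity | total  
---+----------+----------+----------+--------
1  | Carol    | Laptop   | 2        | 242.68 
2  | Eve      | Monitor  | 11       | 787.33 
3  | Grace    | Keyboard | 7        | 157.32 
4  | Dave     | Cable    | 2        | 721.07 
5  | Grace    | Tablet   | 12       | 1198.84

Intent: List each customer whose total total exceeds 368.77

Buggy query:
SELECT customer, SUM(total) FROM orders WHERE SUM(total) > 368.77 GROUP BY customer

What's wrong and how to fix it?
Bug: Aggregate functions cannot appear in a WHERE clause

Fix: Move the aggregate condition to a HAVING clause

Corrected query:
SELECT customer, SUM(total) FROM orders GROUP BY customer HAVING SUM(total) > 368.77

Result:
customer | SUM(total)
---------+-----------
Dave     | 721.07    
Eve      | 787.33    
Grace    | 1356.16   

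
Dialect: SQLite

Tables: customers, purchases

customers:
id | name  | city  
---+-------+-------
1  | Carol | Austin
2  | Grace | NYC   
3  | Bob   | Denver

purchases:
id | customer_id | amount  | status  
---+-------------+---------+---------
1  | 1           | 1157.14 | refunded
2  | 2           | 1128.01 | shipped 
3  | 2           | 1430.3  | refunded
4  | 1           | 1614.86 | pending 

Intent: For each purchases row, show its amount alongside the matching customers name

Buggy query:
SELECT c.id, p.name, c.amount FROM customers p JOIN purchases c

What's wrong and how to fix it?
Bug: Missing join condition: each purchases row is matched to all customers rows instead of just its own

Fix: Add ON c.customer_id = p.id to the JOIN

Corrected query:
SELECT c.id, p.name, c.amount FROM customers p JOIN purchases c ON c.customer_id = p.id

Result:
id | name  | amount 
---+-------+--------
1  | Carol | 1157.14
2  | Grace | 1128.01
3  | Grace | 1430.3 
4  | Carol | 1614.86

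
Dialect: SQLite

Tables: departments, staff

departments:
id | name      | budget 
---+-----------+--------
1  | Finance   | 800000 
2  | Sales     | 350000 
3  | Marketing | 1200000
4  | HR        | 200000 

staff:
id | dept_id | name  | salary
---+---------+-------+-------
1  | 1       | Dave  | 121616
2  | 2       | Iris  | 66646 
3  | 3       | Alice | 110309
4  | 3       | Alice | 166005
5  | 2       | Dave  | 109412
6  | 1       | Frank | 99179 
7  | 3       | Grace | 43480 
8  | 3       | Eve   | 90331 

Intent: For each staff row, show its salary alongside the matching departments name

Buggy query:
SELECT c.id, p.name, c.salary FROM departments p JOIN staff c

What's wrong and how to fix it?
Bug: Missing join condition: each staff row is matched to all departments rows instead of just its own

Fix: Add ON c.dept_id = p.id to the JOIN

Corrected query:
SELECT c.id, p.name, c.salary FROM departments p JOIN staff c ON c.dept_id = p.id

Result:
id | name      | salary
---+-----------+-------
1  | Finance   | 121616
2  | Sales     | 66646 
3  | Marketing | 110309
4  | Marketing | 166005
5  | Sales     | 109412
6  | Finance   | 99179 
7  | Marketing | 43480 
8  | Marketing | 90331 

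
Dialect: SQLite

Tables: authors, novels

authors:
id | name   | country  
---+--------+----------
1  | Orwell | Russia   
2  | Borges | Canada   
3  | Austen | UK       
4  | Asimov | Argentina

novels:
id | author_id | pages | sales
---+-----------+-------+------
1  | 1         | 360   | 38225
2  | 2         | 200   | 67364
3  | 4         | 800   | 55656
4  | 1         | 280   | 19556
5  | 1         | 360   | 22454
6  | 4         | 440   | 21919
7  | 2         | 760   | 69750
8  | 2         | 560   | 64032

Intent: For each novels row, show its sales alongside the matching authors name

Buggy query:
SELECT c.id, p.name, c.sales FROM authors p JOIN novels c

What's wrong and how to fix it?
Bug: JOIN with no ON clause produces a cartesian product; every novels row pairs with every authors row

Fix: Specify the join condition linking the foreign key to the parent id

Corrected query:
SELECT c.id, p.name, c.sales FROM authors p JOIN novels c ON c.author_id = p.id

Result:
id | name   | sales
---+--------+------
1  | Orwell | 38225
2  | Borges | 67364
3  | Asimov | 55656
4  | Orwell | 19556
5  | Orwell | 22454
6  | Asimov | 21919
7  | Borges | 69750
8  | Borges | 64032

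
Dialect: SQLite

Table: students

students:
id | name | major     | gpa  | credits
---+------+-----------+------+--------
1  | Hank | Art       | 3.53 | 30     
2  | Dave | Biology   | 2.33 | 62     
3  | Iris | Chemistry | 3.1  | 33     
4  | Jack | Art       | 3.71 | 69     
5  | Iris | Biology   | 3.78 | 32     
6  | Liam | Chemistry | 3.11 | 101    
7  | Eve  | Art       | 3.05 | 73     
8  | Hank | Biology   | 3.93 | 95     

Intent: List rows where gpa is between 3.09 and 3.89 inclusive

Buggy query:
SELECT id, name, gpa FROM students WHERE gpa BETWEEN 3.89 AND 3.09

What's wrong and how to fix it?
Bug: BETWEEN expects the lower bound first; with 3.89 AND 3.09 the range is empty

Fix: Swap the bounds so the smaller value comes first

Corrected query:
SELECT id, name, gpa FROM students WHERE gpa BETWEEN 3.09 AND 3.89

Result:
id | name | gpa 
---+------+-----
1  | Hank | 3.53
3  | Iris | 3.1 
4  | Jack | 3.71
5  | Iris | 3.78
6  | Liam | 3.11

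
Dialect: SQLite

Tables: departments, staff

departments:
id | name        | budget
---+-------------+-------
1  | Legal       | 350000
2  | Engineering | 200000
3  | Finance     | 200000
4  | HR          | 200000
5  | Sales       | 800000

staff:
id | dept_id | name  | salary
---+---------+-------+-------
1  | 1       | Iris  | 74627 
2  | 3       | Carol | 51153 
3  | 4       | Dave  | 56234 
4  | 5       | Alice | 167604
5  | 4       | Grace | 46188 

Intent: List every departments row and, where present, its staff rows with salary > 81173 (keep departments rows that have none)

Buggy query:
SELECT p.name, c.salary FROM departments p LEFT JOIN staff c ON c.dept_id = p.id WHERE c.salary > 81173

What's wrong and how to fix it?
Bug: Filtering c.salary in WHERE discards the NULL rows produced by LEFT JOIN, turning it into an inner join

Fix: Put 'c.salary > 81173' in the JOIN's ON clause instead of WHERE

Corrected query:
SELECT p.name, c.salary FROM departments p LEFT JOIN staff c ON c.dept_id = p.id AND c.salary > 81173

Result:
name        | salary
------------+-------
Legal       | NULL  
Engineering | NULL  
Finance     | NULL  
HR          | NULL  
Sales       | 167604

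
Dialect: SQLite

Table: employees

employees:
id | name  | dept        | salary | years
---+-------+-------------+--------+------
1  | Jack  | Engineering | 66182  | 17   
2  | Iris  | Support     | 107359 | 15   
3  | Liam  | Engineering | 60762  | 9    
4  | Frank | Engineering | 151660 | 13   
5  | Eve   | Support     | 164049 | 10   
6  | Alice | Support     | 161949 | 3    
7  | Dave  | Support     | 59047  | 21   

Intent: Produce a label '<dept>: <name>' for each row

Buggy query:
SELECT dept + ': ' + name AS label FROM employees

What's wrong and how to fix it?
Bug: SQLite uses || for string concatenation; + coerces text to numbers (yielding 0)

Fix: Use the || operator for string concatenation

Corrected query:
SELECT dept || ': ' || name AS label FROM employees

Result:
label             
------------------
Engineering: Jack 
Support: Iris     
Engineering: Liam 
Engineering: Frank
Support: Eve      
Support: Alice    
Support: Dave     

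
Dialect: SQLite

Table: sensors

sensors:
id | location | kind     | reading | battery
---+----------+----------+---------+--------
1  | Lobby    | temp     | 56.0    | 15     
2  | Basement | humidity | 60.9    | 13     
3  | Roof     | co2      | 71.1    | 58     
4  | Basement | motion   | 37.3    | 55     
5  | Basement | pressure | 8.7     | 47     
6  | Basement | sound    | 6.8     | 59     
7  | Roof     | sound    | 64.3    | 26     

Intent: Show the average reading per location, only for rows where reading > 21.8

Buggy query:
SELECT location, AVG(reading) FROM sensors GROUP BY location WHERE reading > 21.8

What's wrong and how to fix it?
Bug: WHERE cannot follow GROUP BY

Fix: Move the WHERE clause before GROUP BY

Corrected query:
SELECT location, AVG(reading) FROM sensors WHERE reading > 21.8 GROUP BY location

Result:
location | AVG(reading)
---------+-------------
Basement | 49.1        
Lobby    | 56          
Roof     | 67.7        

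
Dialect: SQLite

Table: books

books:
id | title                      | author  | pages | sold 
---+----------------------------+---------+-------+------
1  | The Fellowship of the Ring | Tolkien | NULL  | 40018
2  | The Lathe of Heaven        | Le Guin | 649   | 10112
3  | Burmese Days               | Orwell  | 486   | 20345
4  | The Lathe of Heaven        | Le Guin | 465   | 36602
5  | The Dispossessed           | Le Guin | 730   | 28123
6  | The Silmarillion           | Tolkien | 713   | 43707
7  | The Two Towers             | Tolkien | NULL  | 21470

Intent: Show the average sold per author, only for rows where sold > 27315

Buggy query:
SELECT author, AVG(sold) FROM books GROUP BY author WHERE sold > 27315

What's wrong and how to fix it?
Bug: WHERE cannot follow GROUP BY

Fix: Move the WHERE clause before GROUP BY

Corrected query:
SELECT author, AVG(sold) FROM books WHERE sold > 27315 GROUP BY author

Result:
author  | AVG(sold)
--------+----------
Le Guin | 32362.5  
Tolkien | 41862.5  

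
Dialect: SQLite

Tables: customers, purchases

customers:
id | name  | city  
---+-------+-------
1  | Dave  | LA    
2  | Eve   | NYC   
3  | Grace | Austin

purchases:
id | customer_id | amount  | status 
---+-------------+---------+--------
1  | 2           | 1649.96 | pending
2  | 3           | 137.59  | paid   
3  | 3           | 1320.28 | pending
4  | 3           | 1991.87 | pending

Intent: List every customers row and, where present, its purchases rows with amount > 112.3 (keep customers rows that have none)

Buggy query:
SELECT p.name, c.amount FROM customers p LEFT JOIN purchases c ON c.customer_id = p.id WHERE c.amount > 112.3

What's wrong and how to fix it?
Bug: Filtering c.amount in WHERE discards the NULL rows produced by LEFT JOIN, turning it into an inner join

Fix: Move the right-table condition into the ON clause so unmatched parents are kept

Corrected query:
SELECT p.name, c.amount FROM customers p LEFT JOIN purchases c ON c.customer_id = p.id AND c.amount > 112.3

Result:
name  | amount 
------+--------
Dave  | NULL   
Eve   | 1649.96
Grace | 137.59 
Grace | 1320.28
Grace | 1991.87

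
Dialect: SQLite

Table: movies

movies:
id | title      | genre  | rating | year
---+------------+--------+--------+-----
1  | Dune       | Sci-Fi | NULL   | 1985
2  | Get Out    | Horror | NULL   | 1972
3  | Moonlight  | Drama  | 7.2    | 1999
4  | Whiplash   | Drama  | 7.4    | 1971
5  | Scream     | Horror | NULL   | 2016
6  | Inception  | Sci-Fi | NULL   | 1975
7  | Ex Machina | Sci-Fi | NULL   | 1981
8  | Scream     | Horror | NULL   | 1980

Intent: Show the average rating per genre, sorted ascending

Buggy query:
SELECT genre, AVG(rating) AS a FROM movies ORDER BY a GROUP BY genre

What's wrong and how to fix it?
Bug: ORDER BY appears before GROUP BY; SQL clause order requires GROUP BY first

Fix: Reorder: SELECT … FROM … GROUP BY … ORDER BY …

Corrected query:
SELECT genre, AVG(rating) AS a FROM movies GROUP BY genre ORDER BY a

Result:
genre  | a   
-------+-----
Horror | NULL
Sci-Fi | NULL
Drama  | 7.3 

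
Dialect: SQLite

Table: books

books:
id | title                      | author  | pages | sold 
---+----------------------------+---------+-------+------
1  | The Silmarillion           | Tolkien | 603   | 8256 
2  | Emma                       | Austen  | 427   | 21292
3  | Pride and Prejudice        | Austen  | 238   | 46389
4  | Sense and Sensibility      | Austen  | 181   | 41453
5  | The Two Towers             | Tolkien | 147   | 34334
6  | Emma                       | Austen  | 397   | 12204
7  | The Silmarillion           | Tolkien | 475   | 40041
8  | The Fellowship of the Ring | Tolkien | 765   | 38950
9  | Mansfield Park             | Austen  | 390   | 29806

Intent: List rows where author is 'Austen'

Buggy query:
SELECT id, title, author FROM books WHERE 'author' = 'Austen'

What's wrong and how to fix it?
Bug: 'author' in single quotes is a string literal, not the column; the comparison is literal-vs-literal and never true

Fix: Reference the column as author without single quotes

Corrected query:
SELECT id, title, author FROM books WHERE author = 'Austen'

Result:
id | title                 | author
---+-----------------------+-------
2  | Emma                  | Austen
3  | Pride and Prejudice   | Austen
4  | Sense and Sensibility | Austen
6  | Emma                  | Austen
9  | Mansfield Park        | Austen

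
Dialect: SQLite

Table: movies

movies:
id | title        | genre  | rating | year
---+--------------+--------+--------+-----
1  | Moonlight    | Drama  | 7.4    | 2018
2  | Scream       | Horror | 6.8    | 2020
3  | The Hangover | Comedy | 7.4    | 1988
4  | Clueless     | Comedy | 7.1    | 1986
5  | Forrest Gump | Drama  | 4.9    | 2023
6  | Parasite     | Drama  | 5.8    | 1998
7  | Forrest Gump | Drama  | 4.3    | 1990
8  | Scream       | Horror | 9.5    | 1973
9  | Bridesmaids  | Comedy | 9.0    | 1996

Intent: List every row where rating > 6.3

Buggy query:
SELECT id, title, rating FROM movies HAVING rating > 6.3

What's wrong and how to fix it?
Bug: This is a non-aggregate query (no GROUP BY, no aggregates), so in SQLite the HAVING clause is invalid here; a row-level condition belongs in WHERE

Fix: Use WHERE for row-level filtering

Corrected query:
SELECT id, title, rating FROM movies WHERE rating > 6.3

Result:
id | title        | rating
---+--------------+-------
1  | Moonlight    | 7.4   
2  | Scream       | 6.8   
3  | The Hangover | 7.4   
4  | Clueless     | 7.1   
8  | Scream       | 9.5   
9  | Bridesmaids  | 9     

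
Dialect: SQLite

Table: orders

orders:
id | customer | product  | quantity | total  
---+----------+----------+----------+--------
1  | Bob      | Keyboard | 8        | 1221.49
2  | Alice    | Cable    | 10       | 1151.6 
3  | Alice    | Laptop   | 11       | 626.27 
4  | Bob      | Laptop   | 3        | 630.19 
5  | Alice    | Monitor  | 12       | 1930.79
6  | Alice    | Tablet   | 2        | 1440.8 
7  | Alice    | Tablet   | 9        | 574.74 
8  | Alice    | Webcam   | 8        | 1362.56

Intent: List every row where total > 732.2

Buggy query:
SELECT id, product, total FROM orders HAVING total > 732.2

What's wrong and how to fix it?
Bug: This is a non-aggregate query (no GROUP BY, no aggregates), so in SQLite the HAVING clause is invalid here; a row-level condition belongs in WHERE

Fix: Replace HAVING with WHERE since the condition applies to individual rows

Corrected query:
SELECT id, product, total FROM orders WHERE total > 732.2

Result:
id | product  | total  
---+----------+--------
1  | Keyboard | 1221.49
2  | Cable    | 1151.6 
5  | Monitor  | 1930.79
6  | Tablet   | 1440.8 
8  | Webcam   | 1362.56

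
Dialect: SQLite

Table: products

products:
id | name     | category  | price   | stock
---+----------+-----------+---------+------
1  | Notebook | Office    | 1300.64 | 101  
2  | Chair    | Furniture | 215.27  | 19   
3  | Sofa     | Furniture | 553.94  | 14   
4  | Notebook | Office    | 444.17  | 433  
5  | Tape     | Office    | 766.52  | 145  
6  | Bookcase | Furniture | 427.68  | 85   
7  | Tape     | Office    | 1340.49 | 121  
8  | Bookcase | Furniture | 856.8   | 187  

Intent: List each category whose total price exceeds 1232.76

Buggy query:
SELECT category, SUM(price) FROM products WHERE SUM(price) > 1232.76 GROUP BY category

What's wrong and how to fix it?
Bug: Aggregate functions cannot appear in a WHERE clause

Fix: Use HAVING (which filters groups after aggregation) instead of WHERE

Corrected query:
SELECT category, SUM(price) FROM products GROUP BY category HAVING SUM(price) > 1232.76

Result:
category  | SUM(price)
----------+-----------
Furniture | 2053.69   
Office    | 3851.82   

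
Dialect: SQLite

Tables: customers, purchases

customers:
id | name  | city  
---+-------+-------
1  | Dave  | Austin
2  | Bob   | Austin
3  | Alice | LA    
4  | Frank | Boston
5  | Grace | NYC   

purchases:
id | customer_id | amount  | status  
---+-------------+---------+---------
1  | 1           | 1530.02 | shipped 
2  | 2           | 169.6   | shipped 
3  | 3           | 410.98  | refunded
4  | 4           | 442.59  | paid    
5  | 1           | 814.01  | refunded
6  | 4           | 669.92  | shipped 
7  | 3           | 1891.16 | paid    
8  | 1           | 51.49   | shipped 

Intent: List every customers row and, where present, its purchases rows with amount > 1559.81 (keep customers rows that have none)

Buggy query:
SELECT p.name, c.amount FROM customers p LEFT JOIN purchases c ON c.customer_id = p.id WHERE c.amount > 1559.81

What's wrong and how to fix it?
Bug: A WHERE condition on the right-hand table after LEFT JOIN drops unmatched parents

Fix: Move the right-table condition into the ON clause so unmatched parents are kept

Corrected query:
SELECT p.name, c.amount FROM customers p LEFT JOIN purchases c ON c.customer_id = p.id AND c.amount > 1559.81

Result:
name  | amount 
------+--------
Dave  | NULL   
Bob   | NULL   
Alice | 1891.16
Frank | NULL   
Grace | NULL   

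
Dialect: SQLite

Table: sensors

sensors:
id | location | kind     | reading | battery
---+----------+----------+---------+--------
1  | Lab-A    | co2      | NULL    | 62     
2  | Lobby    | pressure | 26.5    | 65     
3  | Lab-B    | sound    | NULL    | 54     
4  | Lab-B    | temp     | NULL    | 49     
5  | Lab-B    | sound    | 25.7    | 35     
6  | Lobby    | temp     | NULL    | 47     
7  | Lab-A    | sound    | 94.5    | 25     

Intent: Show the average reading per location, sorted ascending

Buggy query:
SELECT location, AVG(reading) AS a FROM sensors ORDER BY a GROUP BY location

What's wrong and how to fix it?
Bug: ORDER BY appears before GROUP BY; SQL clause order requires GROUP BY first

Fix: Move ORDER BY to the end, after GROUP BY

Corrected query:
SELECT location, AVG(reading) AS a FROM sensors GROUP BY location ORDER BY a

Result:
location | a   
---------+-----
Lab-B    | 25.7
Lobby    | 26.5
Lab-A    | 94.5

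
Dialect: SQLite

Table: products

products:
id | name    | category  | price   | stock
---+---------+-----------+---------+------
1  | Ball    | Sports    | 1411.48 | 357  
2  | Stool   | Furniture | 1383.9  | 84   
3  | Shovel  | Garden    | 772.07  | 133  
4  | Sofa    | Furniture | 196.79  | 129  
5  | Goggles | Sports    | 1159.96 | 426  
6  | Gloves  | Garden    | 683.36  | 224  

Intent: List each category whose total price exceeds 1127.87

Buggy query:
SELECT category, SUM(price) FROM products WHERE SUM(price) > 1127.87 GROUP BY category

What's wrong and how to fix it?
Bug: WHERE runs before GROUP BY, so aggregates aren't available there

Fix: Move the aggregate condition to a HAVING clause

Corrected query:
SELECT category, SUM(price) FROM products GROUP BY category HAVING SUM(price) > 1127.87

Result:
category  | SUM(price)
----------+-----------
Furniture | 1580.69   
Garden    | 1455.43   
Sports    | 2571.44   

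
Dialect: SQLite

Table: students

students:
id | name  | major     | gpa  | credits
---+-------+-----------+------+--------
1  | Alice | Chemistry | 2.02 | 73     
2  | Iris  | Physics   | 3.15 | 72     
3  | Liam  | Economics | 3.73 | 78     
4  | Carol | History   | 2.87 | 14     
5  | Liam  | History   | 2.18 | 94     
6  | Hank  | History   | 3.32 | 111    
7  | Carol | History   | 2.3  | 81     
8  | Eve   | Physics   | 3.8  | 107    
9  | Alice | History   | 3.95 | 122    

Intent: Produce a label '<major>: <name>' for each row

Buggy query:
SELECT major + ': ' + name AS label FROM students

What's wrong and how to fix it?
Bug: SQLite uses || for string concatenation; + coerces text to numbers (yielding 0)

Fix: Use the || operator for string concatenation

Corrected query:
SELECT major || ': ' || name AS label FROM students

Result:
label           
----------------
Chemistry: Alice
Physics: Iris   
Economics: Liam 
History: Carol  
History: Liam   
History: Hank   
History: Carol  
Physics: Eve    
History: Alice  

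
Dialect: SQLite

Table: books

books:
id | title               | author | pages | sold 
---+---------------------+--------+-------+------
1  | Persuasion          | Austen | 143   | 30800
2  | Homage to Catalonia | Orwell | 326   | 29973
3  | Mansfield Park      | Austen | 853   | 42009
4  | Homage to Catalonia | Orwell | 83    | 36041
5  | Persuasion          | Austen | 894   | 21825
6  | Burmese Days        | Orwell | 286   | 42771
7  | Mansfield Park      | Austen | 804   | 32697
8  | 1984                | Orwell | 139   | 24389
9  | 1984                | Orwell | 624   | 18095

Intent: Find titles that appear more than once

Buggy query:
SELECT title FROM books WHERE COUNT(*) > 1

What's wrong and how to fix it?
Bug: WHERE can't reference COUNT(*); aggregates are computed after WHERE

Fix: Group first, then use HAVING for the count condition

Corrected query:
SELECT title FROM books GROUP BY title HAVING COUNT(*) > 1

Result:
title              
-------------------
1984               
Homage to Catalonia
Mansfield Park     
Persuasion         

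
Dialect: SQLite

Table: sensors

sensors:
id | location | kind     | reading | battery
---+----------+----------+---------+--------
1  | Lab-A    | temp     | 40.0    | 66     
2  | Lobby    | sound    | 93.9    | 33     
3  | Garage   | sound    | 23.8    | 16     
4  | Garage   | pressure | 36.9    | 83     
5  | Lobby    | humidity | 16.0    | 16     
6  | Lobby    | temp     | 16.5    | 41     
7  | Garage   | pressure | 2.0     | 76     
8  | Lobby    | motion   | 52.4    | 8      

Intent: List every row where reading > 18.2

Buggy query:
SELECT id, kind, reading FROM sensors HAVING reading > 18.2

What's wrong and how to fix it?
Bug: HAVING filters the output of aggregation, but this query has no GROUP BY and no aggregate functions, so SQLite rejects it (HAVING clause on a non-aggregate query); the condition here is per row

Fix: Use WHERE for row-level filtering

Corrected query:
SELECT id, kind, reading FROM sensors WHERE reading > 18.2

Result:
id | kind     | reading
---+----------+--------
1  | temp     | 40     
2  | sound    | 93.9   
3  | sound    | 23.8   
4  | pressure | 36.9   
8  | motion   | 52.4   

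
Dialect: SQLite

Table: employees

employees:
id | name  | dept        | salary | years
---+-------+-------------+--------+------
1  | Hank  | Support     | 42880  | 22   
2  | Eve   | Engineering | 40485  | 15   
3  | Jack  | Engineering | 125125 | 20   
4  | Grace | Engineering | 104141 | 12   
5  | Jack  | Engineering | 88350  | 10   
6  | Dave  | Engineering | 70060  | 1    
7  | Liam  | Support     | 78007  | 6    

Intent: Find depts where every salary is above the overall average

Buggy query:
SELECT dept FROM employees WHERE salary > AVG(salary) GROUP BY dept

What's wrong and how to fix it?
Bug: AVG() is an aggregate; it can't sit directly in WHERE

Fix: Use a subquery for AVG and a HAVING MIN(...) filter so the condition holds for every row in the group

Corrected query:
SELECT dept FROM employees GROUP BY dept HAVING MIN(salary) > (SELECT AVG(salary) FROM employees)

Result:
(no rows)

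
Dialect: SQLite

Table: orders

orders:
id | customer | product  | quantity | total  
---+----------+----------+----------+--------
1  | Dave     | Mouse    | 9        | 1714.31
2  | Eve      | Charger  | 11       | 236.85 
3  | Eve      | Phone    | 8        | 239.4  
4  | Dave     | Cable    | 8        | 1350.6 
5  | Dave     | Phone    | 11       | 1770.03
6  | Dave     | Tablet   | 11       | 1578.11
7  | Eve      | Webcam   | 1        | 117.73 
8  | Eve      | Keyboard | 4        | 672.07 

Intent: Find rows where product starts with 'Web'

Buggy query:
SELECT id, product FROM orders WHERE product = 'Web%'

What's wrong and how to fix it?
Bug: Wildcards only work with LIKE; '=' treats '%' as a literal character

Fix: Use LIKE for wildcard pattern matching

Corrected query:
SELECT id, product FROM orders WHERE product LIKE 'Web%'

Result:
id | product
---+--------
7  | Webcam 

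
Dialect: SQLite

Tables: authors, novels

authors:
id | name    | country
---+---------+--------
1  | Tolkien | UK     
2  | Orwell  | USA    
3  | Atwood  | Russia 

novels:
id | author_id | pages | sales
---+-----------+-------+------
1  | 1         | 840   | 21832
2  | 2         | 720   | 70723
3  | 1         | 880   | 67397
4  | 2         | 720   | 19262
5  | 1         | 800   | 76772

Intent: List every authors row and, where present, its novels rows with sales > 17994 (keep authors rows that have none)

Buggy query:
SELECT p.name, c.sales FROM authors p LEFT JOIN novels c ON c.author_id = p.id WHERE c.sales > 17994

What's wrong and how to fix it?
Bug: A WHERE condition on the right-hand table after LEFT JOIN drops unmatched parents

Fix: Move the right-table condition into the ON clause so unmatched parents are kept

Corrected query:
SELECT p.name, c.sales FROM authors p LEFT JOIN novels c ON c.author_id = p.id AND c.sales > 17994

Result:
name    | sales
--------+------
Tolkien | 21832
Tolkien | 67397
Tolkien | 76772
Orwell  | 19262
Orwell  | 70723
Atwood  | NULL 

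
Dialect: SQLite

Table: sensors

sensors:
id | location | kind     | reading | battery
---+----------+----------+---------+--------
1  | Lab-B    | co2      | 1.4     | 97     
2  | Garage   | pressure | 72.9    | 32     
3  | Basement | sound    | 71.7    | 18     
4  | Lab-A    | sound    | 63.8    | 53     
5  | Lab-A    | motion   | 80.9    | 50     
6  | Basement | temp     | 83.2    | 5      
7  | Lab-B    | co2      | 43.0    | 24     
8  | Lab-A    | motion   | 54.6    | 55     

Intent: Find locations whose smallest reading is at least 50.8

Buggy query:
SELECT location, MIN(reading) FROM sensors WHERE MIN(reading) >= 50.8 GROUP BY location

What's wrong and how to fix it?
Bug: MIN() in WHERE is a misuse of aggregate

Fix: Use HAVING for the per-group MIN condition

Corrected query:
SELECT location, MIN(reading) FROM sensors GROUP BY location HAVING MIN(reading) >= 50.8

Result:
location | MIN(reading)
---------+-------------
Basement | 71.7        
Garage   | 72.9        
Lab-A    | 54.6        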